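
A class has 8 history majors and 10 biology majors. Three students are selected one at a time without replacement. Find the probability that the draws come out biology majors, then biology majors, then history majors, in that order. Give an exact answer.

Multiply the probability of each draw given the previous ones:
P = 10/18 × 9/17 × 8/16 = 720/4896 = 5/34.

5/34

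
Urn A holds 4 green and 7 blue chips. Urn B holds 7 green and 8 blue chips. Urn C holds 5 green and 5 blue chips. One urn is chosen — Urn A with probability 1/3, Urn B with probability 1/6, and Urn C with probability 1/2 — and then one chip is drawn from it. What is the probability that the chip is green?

From Urn A: P(green) = 4/11.
From Urn B: P(green) = 7/15.
From Urn C: P(green) = 5/10.
Total probability = (1/3)(4/11) + (1/6)(7/15) + (1/2)(5/10) = 889/1980.

889/1980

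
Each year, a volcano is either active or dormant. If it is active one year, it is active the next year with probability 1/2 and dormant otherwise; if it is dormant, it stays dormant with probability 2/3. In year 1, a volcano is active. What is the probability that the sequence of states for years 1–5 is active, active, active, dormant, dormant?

Year 1 is given. For each transition, use the conditional probability from the current state:
P(active | active) = 1/2; P(active | active) = 1/2; P(dormant | active) = 1/2; P(dormant | dormant) = 2/3.
P = 1/2 × 1/2 × 1/2 × 2/3 = 2/24 = 1/12.

1/12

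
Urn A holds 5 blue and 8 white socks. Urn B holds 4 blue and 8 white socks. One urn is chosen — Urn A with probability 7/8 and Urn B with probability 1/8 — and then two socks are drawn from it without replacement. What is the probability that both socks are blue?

53/429

From Urn A: P(both blue) = (5/13)(4/12) = 5/39.
From Urn B: P(both blue) = (4/12)(3/11) = 1/11.
Total probability = (7/8)(5/39) + (1/8)(1/11) = 53/429.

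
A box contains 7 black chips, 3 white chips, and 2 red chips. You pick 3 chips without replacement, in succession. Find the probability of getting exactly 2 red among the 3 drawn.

1/22

One ordering (red drawn first) has probability 2/12 × 1/11 × 10/10 = 20/1320 = 1/66.
There are C(3,2) = 3 such orderings, each equally likely, so P = 3 × 1/66 = 1/22.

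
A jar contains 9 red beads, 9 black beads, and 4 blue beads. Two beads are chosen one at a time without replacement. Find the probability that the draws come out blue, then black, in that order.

Multiply the probability of each draw given the previous ones:
P = 4/22 × 9/21 = 36/462 = 6/77.

6/77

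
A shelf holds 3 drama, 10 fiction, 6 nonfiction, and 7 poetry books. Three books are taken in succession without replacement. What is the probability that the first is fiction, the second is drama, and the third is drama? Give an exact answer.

Each draw changes the counts, so multiply the conditional probabilities along the sequence:
P = 10/26 × 3/25 × 2/24 = 60/15600 = 1/260.

1/260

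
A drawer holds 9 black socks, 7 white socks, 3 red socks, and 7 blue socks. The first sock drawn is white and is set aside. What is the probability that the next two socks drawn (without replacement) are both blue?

7/100

With the first sock removed, 7 blue remain out of 25.
P = 7/25 × 6/24 = 42/600 = 7/100.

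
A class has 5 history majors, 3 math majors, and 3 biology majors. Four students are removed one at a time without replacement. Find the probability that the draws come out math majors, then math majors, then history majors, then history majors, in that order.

1/66

Chain rule:
P = 3/11 × 2/10 × 5/9 × 4/8 = 120/7920 = 1/66.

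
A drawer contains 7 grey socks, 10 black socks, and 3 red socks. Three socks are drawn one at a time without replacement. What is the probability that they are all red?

P(all red) = 3/20 × 2/19 × 1/18 = 6/6840 = 1/1140.

1/1140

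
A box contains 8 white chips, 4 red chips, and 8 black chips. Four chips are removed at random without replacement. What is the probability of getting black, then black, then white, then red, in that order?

224/14535

Multiply the probability of each draw given the previous ones:
P = 8/20 × 7/19 × 8/18 × 4/17 = 1792/116280 = 224/14535.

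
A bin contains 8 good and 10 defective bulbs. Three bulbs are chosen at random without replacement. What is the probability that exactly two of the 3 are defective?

15/34

One ordering (defective drawn first) has probability 10/18 × 9/17 × 8/16 = 720/4896 = 5/34.
There are C(3,2) = 3 such orderings, each equally likely, so P = 3 × 5/34 = 15/34.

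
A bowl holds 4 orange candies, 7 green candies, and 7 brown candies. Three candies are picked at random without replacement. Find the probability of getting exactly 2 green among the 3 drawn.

77/272

One ordering (green drawn first) has probability 7/18 × 6/17 × 11/16 = 462/4896 = 77/816.
There are C(3,2) = 3 such orderings, each equally likely, so P = 3 × 77/816 = 77/272.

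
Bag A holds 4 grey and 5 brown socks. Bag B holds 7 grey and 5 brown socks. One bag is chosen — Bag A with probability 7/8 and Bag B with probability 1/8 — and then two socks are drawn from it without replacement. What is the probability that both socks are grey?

From Bag A: P(both grey) = (4/9)(3/8) = 1/6.
From Bag B: P(both grey) = (7/12)(6/11) = 7/22.
Total probability = (7/8)(1/6) + (1/8)(7/22) = 49/264.

49/264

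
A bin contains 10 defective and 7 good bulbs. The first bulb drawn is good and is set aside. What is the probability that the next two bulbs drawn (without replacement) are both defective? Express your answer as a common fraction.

With the first bulb removed, 10 defective remain out of 16.
P = 10/16 × 9/15 = 90/240 = 3/8.

3/8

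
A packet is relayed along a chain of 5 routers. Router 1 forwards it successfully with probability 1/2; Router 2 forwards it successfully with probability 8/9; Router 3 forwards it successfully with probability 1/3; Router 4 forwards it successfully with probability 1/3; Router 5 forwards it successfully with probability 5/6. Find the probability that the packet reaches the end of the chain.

10/243

The events are sequential, so multiply the conditional probabilities:
P = 1/2 × 8/9 × 1/3 × 1/3 × 5/6 = 40/972 = 10/243.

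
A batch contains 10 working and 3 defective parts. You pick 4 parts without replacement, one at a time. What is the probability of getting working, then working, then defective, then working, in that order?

18/143

Each draw changes the counts, so multiply the conditional probabilities along the sequence:
P = 10/13 × 9/12 × 3/11 × 8/10 = 2160/17160 = 18/143.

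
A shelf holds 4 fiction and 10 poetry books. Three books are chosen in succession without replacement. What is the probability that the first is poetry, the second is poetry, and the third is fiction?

15/91

Each draw changes the counts, so multiply the conditional probabilities along the sequence:
P = 10/14 × 9/13 × 4/12 = 360/2184 = 15/91.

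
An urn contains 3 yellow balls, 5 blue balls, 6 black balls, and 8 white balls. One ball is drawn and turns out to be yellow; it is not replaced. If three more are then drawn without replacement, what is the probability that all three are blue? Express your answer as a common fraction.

With the first ball removed, 5 blue remain out of 21.
P = 5/21 × 4/20 × 3/19 = 60/7980 = 1/133.

1/133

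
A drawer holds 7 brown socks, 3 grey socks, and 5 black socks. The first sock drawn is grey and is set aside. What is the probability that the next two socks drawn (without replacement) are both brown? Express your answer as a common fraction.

3/13

With the first sock removed, 7 brown remain out of 14.
P = 7/14 × 6/13 = 42/182 = 3/13.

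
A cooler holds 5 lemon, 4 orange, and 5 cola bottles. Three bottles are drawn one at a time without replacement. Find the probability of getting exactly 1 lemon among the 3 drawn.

One ordering (lemon drawn first) has probability 5/14 × 9/13 × 8/12 = 360/2184 = 15/91.
There are C(3,1) = 3 such orderings, each equally likely, so P = 3 × 15/91 = 45/91.

45/91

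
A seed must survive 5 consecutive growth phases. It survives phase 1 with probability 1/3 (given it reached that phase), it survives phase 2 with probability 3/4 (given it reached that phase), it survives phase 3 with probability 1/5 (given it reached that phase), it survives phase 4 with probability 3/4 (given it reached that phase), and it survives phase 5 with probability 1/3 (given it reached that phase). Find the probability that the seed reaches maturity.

Each stage is reached only if all earlier stages succeed, so
P = 1/3 × 3/4 × 1/5 × 3/4 × 1/3 = 9/720 = 1/80.

1/80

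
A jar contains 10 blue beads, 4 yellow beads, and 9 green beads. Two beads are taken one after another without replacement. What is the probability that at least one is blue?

175/253

P(no blue) = 13/23 × 12/22 = 156/506 = 78/253.
P(at least one) = 1 − 78/253 = 175/253.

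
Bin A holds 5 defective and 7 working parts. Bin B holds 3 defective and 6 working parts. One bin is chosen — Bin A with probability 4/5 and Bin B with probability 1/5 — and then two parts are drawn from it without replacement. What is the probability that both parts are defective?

91/660

From Bin A: P(both defective) = (5/12)(4/11) = 5/33.
From Bin B: P(both defective) = (3/9)(2/8) = 1/12.
Total probability = (4/5)(5/33) + (1/5)(1/12) = 91/660.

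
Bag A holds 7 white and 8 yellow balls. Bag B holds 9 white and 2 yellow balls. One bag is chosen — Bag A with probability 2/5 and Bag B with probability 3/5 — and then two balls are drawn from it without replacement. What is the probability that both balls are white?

From Bag A: P(both white) = (7/15)(6/14) = 1/5.
From Bag B: P(both white) = (9/11)(8/10) = 36/55.
Total probability = (2/5)(1/5) + (3/5)(36/55) = 26/55.

26/55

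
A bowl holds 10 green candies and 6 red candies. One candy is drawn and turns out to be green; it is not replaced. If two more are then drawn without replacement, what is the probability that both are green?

With the first candy removed, 9 green remain out of 15.
P = 9/15 × 8/14 = 72/210 = 12/35.

12/35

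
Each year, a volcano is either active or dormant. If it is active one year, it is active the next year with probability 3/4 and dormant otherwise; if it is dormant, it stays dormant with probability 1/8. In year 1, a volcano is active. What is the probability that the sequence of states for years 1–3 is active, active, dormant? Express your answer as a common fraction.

Year 1 is given. For each transition, use the conditional probability from the current state:
P(active | active) = 3/4; P(dormant | active) = 1/4.
P = 3/4 × 1/4 = 3/16.

3/16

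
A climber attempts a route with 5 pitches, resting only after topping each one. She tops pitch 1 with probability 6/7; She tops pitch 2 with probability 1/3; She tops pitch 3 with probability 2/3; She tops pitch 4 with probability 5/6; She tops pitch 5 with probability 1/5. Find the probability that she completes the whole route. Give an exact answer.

The events are sequential, so multiply the conditional probabilities:
P = 6/7 × 1/3 × 2/3 × 5/6 × 1/5 = 60/1890 = 2/63.

2/63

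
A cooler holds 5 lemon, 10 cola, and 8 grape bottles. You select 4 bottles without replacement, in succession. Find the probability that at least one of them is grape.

P(no grape) = 15/23 × 14/22 × 13/21 × 12/20 = 32760/212520 = 39/253.
P(at least one) = 1 − 39/253 = 214/253.

214/253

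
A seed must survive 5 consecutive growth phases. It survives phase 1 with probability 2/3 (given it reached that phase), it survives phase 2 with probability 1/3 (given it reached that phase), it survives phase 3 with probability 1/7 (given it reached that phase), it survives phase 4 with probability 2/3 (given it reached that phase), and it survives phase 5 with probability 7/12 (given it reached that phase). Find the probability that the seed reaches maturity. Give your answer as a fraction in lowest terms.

Multiplying along the chain,
P = 2/3 × 1/3 × 1/7 × 2/3 × 7/12 = 28/2268 = 1/81.

1/81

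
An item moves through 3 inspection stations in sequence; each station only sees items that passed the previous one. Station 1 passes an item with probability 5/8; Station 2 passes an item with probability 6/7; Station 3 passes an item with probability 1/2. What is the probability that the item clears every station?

15/56

Each stage is reached only if all earlier stages succeed, so
P = 5/8 × 6/7 × 1/2 = 30/112 = 15/56.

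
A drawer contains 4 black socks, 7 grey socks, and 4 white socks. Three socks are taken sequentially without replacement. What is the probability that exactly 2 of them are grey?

24/65

One ordering (grey drawn first) has probability 7/15 × 6/14 × 8/13 = 336/2730 = 8/65.
There are C(3,2) = 3 such orderings, each equally likely, so P = 3 × 8/65 = 24/65.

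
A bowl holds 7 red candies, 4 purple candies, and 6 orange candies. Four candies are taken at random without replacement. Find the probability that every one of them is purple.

1/2380

P = 4/17 × 3/16 × 2/15 × 1/14 = 24/57120 = 1/2380.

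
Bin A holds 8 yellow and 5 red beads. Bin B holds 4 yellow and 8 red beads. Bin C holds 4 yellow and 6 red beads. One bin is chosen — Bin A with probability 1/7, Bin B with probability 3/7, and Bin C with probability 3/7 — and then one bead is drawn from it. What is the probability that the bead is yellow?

From Bin A: P(yellow) = 8/13.
From Bin B: P(yellow) = 4/12.
From Bin C: P(yellow) = 4/10.
Total probability = (1/7)(8/13) + (3/7)(4/12) + (3/7)(4/10) = 183/455.

183/455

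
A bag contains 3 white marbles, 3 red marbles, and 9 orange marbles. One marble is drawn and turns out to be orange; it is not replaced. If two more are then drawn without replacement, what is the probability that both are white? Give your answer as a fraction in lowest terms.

After the first draw, 3 of the remaining 14 marbles are white.
P = 3/14 × 2/13 = 6/182 = 3/91.

3/91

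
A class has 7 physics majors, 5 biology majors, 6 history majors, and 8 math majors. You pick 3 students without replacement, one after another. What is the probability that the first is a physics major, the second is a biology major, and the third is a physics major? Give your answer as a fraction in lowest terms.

Multiply the probability of each draw given the previous ones:
P = 7/26 × 5/25 × 6/24 = 210/15600 = 7/520.

7/520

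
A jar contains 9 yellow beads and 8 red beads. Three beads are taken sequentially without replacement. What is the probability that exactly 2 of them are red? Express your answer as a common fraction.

63/170

One ordering (red drawn first) has probability 8/17 × 7/16 × 9/15 = 504/4080 = 21/170.
There are C(3,2) = 3 such orderings, each equally likely, so P = 3 × 21/170 = 63/170.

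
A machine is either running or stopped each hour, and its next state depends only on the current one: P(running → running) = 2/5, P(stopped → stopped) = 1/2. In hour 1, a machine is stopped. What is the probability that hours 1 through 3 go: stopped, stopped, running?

1/4

Hour 1 is given. For each transition, use the conditional probability from the current state:
P(stopped | stopped) = 1/2; P(running | stopped) = 1/2.
P = 1/2 × 1/2 = 1/4.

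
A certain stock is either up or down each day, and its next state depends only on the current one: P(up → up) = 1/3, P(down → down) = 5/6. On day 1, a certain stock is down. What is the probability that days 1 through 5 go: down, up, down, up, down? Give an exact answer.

Day 1 is given. For each transition, use the conditional probability from the current state:
P(up | down) = 1/6; P(down | up) = 2/3; P(up | down) = 1/6; P(down | up) = 2/3.
P = 1/6 × 2/3 × 1/6 × 2/3 = 4/324 = 1/81.

1/81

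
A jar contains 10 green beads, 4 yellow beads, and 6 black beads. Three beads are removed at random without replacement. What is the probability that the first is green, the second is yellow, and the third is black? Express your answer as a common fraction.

2/57

Multiply the probability of each draw given the previous ones:
P = 10/20 × 4/19 × 6/18 = 240/6840 = 2/57.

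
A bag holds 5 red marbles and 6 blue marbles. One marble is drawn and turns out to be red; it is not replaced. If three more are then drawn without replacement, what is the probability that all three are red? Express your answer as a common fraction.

1/30

With the first marble removed, 4 red remain out of 10.
P = 4/10 × 3/9 × 2/8 = 24/720 = 1/30.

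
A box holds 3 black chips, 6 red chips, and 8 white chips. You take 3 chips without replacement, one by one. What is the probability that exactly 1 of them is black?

273/680

One ordering (black drawn first) has probability 3/17 × 14/16 × 13/15 = 546/4080 = 91/680.
There are C(3,1) = 3 such orderings, each equally likely, so P = 3 × 91/680 = 273/680.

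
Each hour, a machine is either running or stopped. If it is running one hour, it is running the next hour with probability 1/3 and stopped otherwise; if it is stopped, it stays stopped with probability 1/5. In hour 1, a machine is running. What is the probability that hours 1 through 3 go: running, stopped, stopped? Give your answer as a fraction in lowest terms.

Hour 1 is given. For each transition, use the conditional probability from the current state:
P(stopped | running) = 2/3; P(stopped | stopped) = 1/5.
P = 2/3 × 1/5 = 2/15.

2/15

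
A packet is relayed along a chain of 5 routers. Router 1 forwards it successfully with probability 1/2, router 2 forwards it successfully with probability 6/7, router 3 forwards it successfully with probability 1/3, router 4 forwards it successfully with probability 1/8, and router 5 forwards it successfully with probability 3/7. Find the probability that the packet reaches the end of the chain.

The events are sequential, so multiply the conditional probabilities:
P = 1/2 × 6/7 × 1/3 × 1/8 × 3/7 = 18/2352 = 3/392.

3/392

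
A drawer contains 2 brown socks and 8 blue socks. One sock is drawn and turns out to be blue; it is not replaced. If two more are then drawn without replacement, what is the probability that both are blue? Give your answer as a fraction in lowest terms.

7/12

After the first draw, 7 of the remaining 9 socks are blue.
P = 7/9 × 6/8 = 42/72 = 7/12.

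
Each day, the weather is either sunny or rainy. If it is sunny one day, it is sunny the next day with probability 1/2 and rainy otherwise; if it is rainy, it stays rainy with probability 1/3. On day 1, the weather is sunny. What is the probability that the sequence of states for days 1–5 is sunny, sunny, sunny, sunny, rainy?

Day 1 is given. For each transition, use the conditional probability from the current state:
P(sunny | sunny) = 1/2; P(sunny | sunny) = 1/2; P(sunny | sunny) = 1/2; P(rainy | sunny) = 1/2.
P = 1/2 × 1/2 × 1/2 × 1/2 = 1/16.

1/16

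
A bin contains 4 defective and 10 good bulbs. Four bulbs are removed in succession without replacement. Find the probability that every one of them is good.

30/143

P = 10/14 × 9/13 × 8/12 × 7/11 = 5040/24024 = 30/143.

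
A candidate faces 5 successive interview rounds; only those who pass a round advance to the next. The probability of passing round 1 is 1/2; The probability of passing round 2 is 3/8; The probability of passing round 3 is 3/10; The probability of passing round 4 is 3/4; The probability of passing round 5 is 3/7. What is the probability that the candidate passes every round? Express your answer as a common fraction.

81/4480

Multiplying along the chain,
P = 1/2 × 3/8 × 3/10 × 3/4 × 3/7 = 81/4480.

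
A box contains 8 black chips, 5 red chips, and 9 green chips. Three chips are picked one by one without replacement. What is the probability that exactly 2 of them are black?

14/55

One ordering (black drawn first) has probability 8/22 × 7/21 × 14/20 = 784/9240 = 14/165.
There are C(3,2) = 3 such orderings, each equally likely, so P = 3 × 14/165 = 14/55.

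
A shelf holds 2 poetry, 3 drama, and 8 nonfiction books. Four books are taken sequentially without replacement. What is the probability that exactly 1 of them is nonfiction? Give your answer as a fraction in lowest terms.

16/143

One ordering (nonfiction drawn first) has probability 8/13 × 5/12 × 4/11 × 3/10 = 480/17160 = 4/143.
There are C(4,1) = 4 such orderings, each equally likely, so P = 4 × 4/143 = 16/143.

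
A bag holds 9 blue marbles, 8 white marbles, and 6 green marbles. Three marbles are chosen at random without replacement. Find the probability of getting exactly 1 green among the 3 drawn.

816/1771

One ordering (green drawn first) has probability 6/23 × 17/22 × 16/21 = 1632/10626 = 272/1771.
There are C(3,1) = 3 such orderings, each equally likely, so P = 3 × 272/1771 = 816/1771.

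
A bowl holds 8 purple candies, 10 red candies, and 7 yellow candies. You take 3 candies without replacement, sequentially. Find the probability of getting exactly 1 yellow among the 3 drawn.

1071/2300

One ordering (yellow drawn first) has probability 7/25 × 18/24 × 17/23 = 2142/13800 = 357/2300.
There are C(3,1) = 3 such orderings, each equally likely, so P = 3 × 357/2300 = 1071/2300.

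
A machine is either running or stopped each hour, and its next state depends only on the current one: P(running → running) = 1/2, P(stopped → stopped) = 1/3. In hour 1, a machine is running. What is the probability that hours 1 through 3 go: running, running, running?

1/4

Hour 1 is given. For each transition, use the conditional probability from the current state:
P(running | running) = 1/2; P(running | running) = 1/2.
P = 1/2 × 1/2 = 1/4.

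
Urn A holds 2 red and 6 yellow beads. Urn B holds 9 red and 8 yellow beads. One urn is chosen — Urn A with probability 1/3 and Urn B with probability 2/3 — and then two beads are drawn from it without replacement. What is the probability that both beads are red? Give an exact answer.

269/1428

From Urn A: P(both red) = (2/8)(1/7) = 1/28.
From Urn B: P(both red) = (9/17)(8/16) = 9/34.
Total probability = (1/3)(1/28) + (2/3)(9/34) = 269/1428.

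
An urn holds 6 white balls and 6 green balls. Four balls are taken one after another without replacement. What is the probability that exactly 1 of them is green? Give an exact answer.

One ordering (green drawn first) has probability 6/12 × 6/11 × 5/10 × 4/9 = 720/11880 = 2/33.
There are C(4,1) = 4 such orderings, each equally likely, so P = 4 × 2/33 = 8/33.

8/33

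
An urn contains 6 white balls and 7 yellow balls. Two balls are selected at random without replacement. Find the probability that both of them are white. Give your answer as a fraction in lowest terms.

5/26

P(all white) = 6/13 × 5/12 = 30/156 = 5/26.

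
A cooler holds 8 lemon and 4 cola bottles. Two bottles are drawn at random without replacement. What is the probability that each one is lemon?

14/33

P(every draw is lemon) = 8/12 × 7/11 = 56/132 = 14/33.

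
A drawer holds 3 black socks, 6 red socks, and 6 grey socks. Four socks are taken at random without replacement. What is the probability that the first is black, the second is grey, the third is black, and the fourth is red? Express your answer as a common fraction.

3/455

Multiply the probability of each draw given the previous ones:
P = 3/15 × 6/14 × 2/13 × 6/12 = 216/32760 = 3/455.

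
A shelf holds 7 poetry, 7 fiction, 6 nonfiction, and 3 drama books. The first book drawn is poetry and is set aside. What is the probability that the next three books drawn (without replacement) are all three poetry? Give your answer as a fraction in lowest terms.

With the first book removed, 6 poetry remain out of 22.
P = 6/22 × 5/21 × 4/20 = 120/9240 = 1/77.

1/77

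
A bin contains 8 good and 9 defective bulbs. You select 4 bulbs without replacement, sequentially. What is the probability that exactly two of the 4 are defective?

36/85

One ordering (defective drawn first) has probability 9/17 × 8/16 × 8/15 × 7/14 = 4032/57120 = 6/85.
There are C(4,2) = 6 such orderings, each equally likely, so P = 6 × 6/85 = 36/85.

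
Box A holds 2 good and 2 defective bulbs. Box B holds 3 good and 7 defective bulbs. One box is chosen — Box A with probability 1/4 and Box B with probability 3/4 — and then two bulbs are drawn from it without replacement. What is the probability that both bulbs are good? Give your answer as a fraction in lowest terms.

From Box A: P(both good) = (2/4)(1/3) = 1/6.
From Box B: P(both good) = (3/10)(2/9) = 1/15.
Total probability = (1/4)(1/6) + (3/4)(1/15) = 11/120.

11/120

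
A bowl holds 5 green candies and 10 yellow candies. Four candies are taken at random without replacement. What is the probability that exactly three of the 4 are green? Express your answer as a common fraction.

20/273

One ordering (green drawn first) has probability 5/15 × 4/14 × 3/13 × 10/12 = 600/32760 = 5/273.
There are C(4,3) = 4 such orderings, each equally likely, so P = 4 × 5/273 = 20/273.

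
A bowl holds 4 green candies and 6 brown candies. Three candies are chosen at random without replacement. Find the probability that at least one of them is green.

5/6

P(no green) = 6/10 × 5/9 × 4/8 = 120/720 = 1/6.
P(at least one) = 1 − 1/6 = 5/6.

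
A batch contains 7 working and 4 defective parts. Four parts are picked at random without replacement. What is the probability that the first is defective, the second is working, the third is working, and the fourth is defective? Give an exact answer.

7/110

Each draw changes the counts, so multiply the conditional probabilities along the sequence:
P = 4/11 × 7/10 × 6/9 × 3/8 = 504/7920 = 7/110.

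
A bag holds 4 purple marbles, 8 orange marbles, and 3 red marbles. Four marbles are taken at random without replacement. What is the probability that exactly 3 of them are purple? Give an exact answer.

One ordering (purple drawn first) has probability 4/15 × 3/14 × 2/13 × 11/12 = 264/32760 = 11/1365.
There are C(4,3) = 4 such orderings, each equally likely, so P = 4 × 11/1365 = 44/1365.

44/1365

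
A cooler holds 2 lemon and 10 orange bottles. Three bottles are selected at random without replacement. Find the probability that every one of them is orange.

6/11

P = 10/12 × 9/11 × 8/10 = 720/1320 = 6/11.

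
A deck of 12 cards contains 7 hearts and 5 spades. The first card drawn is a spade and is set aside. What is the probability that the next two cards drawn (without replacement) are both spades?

6/55

After the first draw, 4 of the remaining 11 cards are spades.
P = 4/11 × 3/10 = 12/110 = 6/55.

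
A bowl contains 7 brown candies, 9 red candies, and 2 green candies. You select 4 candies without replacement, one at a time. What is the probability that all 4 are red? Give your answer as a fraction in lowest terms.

P(all red) = 9/18 × 8/17 × 7/16 × 6/15 = 3024/73440 = 7/170.

7/170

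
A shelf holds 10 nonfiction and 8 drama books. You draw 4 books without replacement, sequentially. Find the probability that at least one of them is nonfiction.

P(no nonfiction) = 8/18 × 7/17 × 6/16 × 5/15 = 1680/73440 = 7/306.
P(at least one) = 1 − 7/306 = 299/306.

299/306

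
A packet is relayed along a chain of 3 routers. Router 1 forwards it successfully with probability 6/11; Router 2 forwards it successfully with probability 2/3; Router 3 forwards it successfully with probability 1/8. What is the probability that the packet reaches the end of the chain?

1/22

Multiplying along the chain,
P = 6/11 × 2/3 × 1/8 = 12/264 = 1/22.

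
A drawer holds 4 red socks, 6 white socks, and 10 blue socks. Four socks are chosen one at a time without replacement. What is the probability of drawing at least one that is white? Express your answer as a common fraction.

3844/4845

P(no white) = 14/20 × 13/19 × 12/18 × 11/17 = 24024/116280 = 1001/4845.
P(at least one) = 1 − 1001/4845 = 3844/4845.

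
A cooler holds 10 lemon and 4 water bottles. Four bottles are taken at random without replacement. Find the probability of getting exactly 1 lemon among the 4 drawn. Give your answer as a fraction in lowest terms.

40/1001

One ordering (lemon drawn first) has probability 10/14 × 4/13 × 3/12 × 2/11 = 240/24024 = 10/1001.
There are C(4,1) = 4 such orderings, each equally likely, so P = 4 × 10/1001 = 40/1001.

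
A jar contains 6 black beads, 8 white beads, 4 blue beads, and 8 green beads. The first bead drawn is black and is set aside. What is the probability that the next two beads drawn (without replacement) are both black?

1/30

After the first draw, 5 of the remaining 25 beads are black.
P = 5/25 × 4/24 = 20/600 = 1/30.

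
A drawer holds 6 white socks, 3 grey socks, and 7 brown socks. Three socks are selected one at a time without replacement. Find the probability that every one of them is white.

1/28

P = 6/16 × 5/15 × 4/14 = 120/3360 = 1/28.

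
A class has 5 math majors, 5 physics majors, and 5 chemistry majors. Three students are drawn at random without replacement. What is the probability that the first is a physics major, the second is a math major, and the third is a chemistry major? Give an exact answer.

Multiply the probability of each draw given the previous ones:
P = 5/15 × 5/14 × 5/13 = 125/2730 = 25/546.

25/546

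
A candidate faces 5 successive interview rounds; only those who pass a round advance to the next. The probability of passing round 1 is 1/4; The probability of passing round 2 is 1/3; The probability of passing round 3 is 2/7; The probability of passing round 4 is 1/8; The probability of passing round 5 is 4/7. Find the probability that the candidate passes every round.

1/588

The events are sequential, so multiply the conditional probabilities:
P = 1/4 × 1/3 × 2/7 × 1/8 × 4/7 = 8/4704 = 1/588.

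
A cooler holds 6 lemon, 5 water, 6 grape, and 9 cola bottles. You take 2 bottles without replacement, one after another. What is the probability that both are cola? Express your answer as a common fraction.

P(all cola) = 9/26 × 8/25 = 72/650 = 36/325.

36/325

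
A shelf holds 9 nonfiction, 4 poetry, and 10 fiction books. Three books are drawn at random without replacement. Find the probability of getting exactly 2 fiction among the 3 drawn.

585/1771

One ordering (fiction drawn first) has probability 10/23 × 9/22 × 13/21 = 1170/10626 = 195/1771.
There are C(3,2) = 3 such orderings, each equally likely, so P = 3 × 195/1771 = 585/1771.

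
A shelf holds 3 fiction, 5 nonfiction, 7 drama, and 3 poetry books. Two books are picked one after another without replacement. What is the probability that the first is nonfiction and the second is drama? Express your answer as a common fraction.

Chain rule:
P = 5/18 × 7/17 = 35/306.

35/306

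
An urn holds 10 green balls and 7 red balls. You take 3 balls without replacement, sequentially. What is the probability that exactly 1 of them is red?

63/136

One ordering (red drawn first) has probability 7/17 × 10/16 × 9/15 = 630/4080 = 21/136.
There are C(3,1) = 3 such orderings, each equally likely, so P = 3 × 21/136 = 63/136.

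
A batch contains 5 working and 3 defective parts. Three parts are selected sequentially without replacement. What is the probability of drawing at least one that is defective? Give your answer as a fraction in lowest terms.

23/28

P(no defective) = 5/8 × 4/7 × 3/6 = 60/336 = 5/28.
P(at least one) = 1 − 5/28 = 23/28.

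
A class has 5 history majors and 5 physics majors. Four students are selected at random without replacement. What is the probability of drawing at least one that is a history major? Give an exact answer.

41/42

P(no history majors) = 5/10 × 4/9 × 3/8 × 2/7 = 120/5040 = 1/42.
P(at least one) = 1 − 1/42 = 41/42.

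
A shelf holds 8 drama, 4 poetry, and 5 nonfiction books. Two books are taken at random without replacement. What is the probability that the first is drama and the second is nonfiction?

Chain rule:
P = 8/17 × 5/16 = 40/272 = 5/34.

5/34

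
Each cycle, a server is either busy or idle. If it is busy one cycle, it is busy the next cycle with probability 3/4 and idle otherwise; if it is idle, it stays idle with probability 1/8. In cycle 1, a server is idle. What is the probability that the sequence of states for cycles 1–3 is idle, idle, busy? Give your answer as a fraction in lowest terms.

7/64

Cycle 1 is given. For each transition, use the conditional probability from the current state:
P(idle | idle) = 1/8; P(busy | idle) = 7/8.
P = 1/8 × 7/8 = 7/64.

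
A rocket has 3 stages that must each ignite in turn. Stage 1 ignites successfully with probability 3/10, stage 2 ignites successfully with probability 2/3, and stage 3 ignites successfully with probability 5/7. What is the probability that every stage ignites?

Multiplying along the chain,
P = 3/10 × 2/3 × 5/7 = 30/210 = 1/7.

1/7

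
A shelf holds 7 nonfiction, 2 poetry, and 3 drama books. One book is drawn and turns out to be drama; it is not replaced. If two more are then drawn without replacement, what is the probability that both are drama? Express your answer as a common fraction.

After the first draw, 2 of the remaining 11 books are drama.
P = 2/11 × 1/10 = 2/110 = 1/55.

1/55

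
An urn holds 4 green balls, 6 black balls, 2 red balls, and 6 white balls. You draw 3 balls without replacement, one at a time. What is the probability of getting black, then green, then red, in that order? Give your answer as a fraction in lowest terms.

Each draw changes the counts, so multiply the conditional probabilities along the sequence:
P = 6/18 × 4/17 × 2/16 = 48/4896 = 1/102.

1/102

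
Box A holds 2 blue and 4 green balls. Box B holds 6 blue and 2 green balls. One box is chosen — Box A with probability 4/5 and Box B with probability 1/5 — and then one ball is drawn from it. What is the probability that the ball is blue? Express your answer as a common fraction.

5/12

From Box A: P(blue) = 2/6.
From Box B: P(blue) = 6/8.
Total probability = (4/5)(2/6) + (1/5)(6/8) = 5/12.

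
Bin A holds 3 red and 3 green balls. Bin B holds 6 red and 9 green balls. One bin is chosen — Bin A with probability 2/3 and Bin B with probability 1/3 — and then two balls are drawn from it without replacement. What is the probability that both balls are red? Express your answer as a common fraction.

From Bin A: P(both red) = (3/6)(2/5) = 1/5.
From Bin B: P(both red) = (6/15)(5/14) = 1/7.
Total probability = (2/3)(1/5) + (1/3)(1/7) = 19/105.

19/105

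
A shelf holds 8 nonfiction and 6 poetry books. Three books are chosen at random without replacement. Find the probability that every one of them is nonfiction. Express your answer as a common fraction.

P(every draw is nonfiction) = 8/14 × 7/13 × 6/12 = 336/2184 = 2/13.

2/13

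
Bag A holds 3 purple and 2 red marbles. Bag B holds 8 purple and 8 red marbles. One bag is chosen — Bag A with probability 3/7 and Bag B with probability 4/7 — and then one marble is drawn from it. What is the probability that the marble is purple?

From Bag A: P(purple) = 3/5.
From Bag B: P(purple) = 8/16.
Total probability = (3/7)(3/5) + (4/7)(8/16) = 19/35.

19/35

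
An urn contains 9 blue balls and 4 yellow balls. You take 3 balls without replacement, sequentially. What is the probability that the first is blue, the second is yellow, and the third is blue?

Chain rule:
P = 9/13 × 4/12 × 8/11 = 288/1716 = 24/143.

24/143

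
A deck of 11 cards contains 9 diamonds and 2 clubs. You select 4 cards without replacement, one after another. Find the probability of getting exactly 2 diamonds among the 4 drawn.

6/55

One ordering (diamonds drawn first) has probability 9/11 × 8/10 × 2/9 × 1/8 = 144/7920 = 1/55.
There are C(4,2) = 6 such orderings, each equally likely, so P = 6 × 1/55 = 6/55.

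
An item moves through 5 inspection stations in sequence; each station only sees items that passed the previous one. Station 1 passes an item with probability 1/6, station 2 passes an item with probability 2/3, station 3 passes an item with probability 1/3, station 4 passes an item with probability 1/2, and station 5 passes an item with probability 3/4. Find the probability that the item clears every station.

The events are sequential, so multiply the conditional probabilities:
P = 1/6 × 2/3 × 1/3 × 1/2 × 3/4 = 6/432 = 1/72.

1/72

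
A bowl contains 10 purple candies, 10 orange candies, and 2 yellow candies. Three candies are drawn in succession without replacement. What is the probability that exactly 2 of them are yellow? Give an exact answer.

1/77

One ordering (yellow drawn first) has probability 2/22 × 1/21 × 20/20 = 40/9240 = 1/231.
There are C(3,2) = 3 such orderings, each equally likely, so P = 3 × 1/231 = 1/77.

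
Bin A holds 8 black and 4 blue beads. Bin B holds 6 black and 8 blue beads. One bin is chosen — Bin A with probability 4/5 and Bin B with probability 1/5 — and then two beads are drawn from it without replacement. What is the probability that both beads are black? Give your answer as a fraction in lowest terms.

5591/15015

From Bin A: P(both black) = (8/12)(7/11) = 14/33.
From Bin B: P(both black) = (6/14)(5/13) = 15/91.
Total probability = (4/5)(14/33) + (1/5)(15/91) = 5591/15015.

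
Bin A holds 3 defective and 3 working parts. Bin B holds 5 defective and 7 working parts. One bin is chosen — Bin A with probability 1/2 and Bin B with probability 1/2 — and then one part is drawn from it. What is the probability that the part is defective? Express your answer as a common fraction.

11/24

From Bin A: P(defective) = 3/6.
From Bin B: P(defective) = 5/12.
Total probability = (1/2)(3/6) + (1/2)(5/12) = 11/24.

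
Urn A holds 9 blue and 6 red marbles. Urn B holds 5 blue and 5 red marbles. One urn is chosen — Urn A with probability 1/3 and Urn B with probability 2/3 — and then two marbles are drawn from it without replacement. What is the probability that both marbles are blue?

From Urn A: P(both blue) = (9/15)(8/14) = 12/35.
From Urn B: P(both blue) = (5/10)(4/9) = 2/9.
Total probability = (1/3)(12/35) + (2/3)(2/9) = 248/945.

248/945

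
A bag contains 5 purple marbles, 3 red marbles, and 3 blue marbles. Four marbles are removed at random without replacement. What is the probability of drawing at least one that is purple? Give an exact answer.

P(no purple) = 6/11 × 5/10 × 4/9 × 3/8 = 360/7920 = 1/22.
P(at least one) = 1 − 1/22 = 21/22.

21/22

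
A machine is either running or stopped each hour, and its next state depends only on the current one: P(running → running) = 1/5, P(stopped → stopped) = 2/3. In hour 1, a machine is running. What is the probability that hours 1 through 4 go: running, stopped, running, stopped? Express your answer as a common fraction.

16/75

Hour 1 is given. For each transition, use the conditional probability from the current state:
P(stopped | running) = 4/5; P(running | stopped) = 1/3; P(stopped | running) = 4/5.
P = 4/5 × 1/3 × 4/5 = 16/75.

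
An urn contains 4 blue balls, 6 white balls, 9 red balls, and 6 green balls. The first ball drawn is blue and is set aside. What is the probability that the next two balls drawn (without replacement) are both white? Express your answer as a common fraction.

5/92

With the first ball removed, 6 white remain out of 24.
P = 6/24 × 5/23 = 30/552 = 5/92.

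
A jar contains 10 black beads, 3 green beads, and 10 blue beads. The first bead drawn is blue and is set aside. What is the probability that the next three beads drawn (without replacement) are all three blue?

With the first bead removed, 9 blue remain out of 22.
P = 9/22 × 8/21 × 7/20 = 504/9240 = 3/55.

3/55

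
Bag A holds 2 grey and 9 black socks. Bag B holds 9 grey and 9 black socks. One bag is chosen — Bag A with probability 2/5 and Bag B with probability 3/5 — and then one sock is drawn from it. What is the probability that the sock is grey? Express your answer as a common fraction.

41/110

From Bag A: P(grey) = 2/11.
From Bag B: P(grey) = 9/18.
Total probability = (2/5)(2/11) + (3/5)(9/18) = 41/110.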